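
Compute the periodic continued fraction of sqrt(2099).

Write x_i = (sqrt(2099) + m_i)/d_i with (m_0, d_0) = (0, 1). a_0 = floor(sqrt(2099)) = 45, since 45^2 = 2025 <= 2099 < 2116 = 46^2.
Iterate m_{i+1} = d_i*a_i - m_i, d_{i+1} = (2099 - m_{i+1}^2)/d_i, a_{i+1} = floor((a_0 + m_{i+1})/d_{i+1}):
  m_1 = 1*45 - 0 = 45, d_1 = (2099 - 45^2)/1 = 74/1 = 74, a_1 = floor((45 + 45)/74) = 1.
  m_2 = 74*1 - 45 = 29, d_2 = (2099 - 29^2)/74 = 1258/74 = 17, a_2 = floor((45 + 29)/17) = 4.
  m_3 = 17*4 - 29 = 39, d_3 = (2099 - 39^2)/17 = 578/17 = 34, a_3 = floor((45 + 39)/34) = 2.
  m_4 = 34*2 - 39 = 29, d_4 = (2099 - 29^2)/34 = 1258/34 = 37, a_4 = floor((45 + 29)/37) = 2.
  m_5 = 37*2 - 29 = 45, d_5 = (2099 - 45^2)/37 = 74/37 = 2, a_5 = floor((45 + 45)/2) = 45.
  m_6 = 2*45 - 45 = 45, d_6 = (2099 - 45^2)/2 = 74/2 = 37, a_6 = floor((45 + 45)/37) = 2.
  m_7 = 37*2 - 45 = 29, d_7 = (2099 - 29^2)/37 = 1258/37 = 34, a_7 = floor((45 + 29)/34) = 2.
  m_8 = 34*2 - 29 = 39, d_8 = (2099 - 39^2)/34 = 578/34 = 17, a_8 = floor((45 + 39)/17) = 4.
  m_9 = 17*4 - 39 = 29, d_9 = (2099 - 29^2)/17 = 1258/17 = 74, a_9 = floor((45 + 29)/74) = 1.
  m_10 = 74*1 - 29 = 45, d_10 = (2099 - 45^2)/74 = 74/74 = 1, a_10 = floor((45 + 45)/1) = 90.
  m_11 = 1*90 - 45 = 45, d_11 = (2099 - 45^2)/1 = 74/1 = 74: (m_11, d_11) = (m_1, d_1) = (45, 74), so from here the quotients repeat a_1, ..., a_10; the period length is 10.
Hence the expansion of sqrt(2099) is a_0 = 45 followed by the repeating block 1, 4, 2, 2, 45, 2, 2, 4, 1, 90 (period 10).

[45; (1, 4, 2, 2, 45, 2, 2, 4, 1, 90)]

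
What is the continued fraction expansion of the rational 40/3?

[13; 3]

Run the Euclidean algorithm on 40 and 3; the successive quotients are the partial quotients a_0, a_1, ... (each step inverts the fractional part left over by the previous one):
  40 = 13*3 + 1, so a_0 = 13.
  3 = 3*1 + 0, so a_1 = 3.
The remainder reaches 0 after 2 divisions, so the expansion has 2 partial quotients, read off in order.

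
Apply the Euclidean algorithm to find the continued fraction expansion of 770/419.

[1; 1, 5, 6, 5, 2]

Run the Euclidean algorithm on 770 and 419; the successive quotients are the partial quotients a_0, a_1, ... (each step inverts the fractional part left over by the previous one):
  770 = 1*419 + 351, so a_0 = 1.
  419 = 1*351 + 68, so a_1 = 1.
  351 = 5*68 + 11, so a_2 = 5.
  68 = 6*11 + 2, so a_3 = 6.
  11 = 5*2 + 1, so a_4 = 5.
  2 = 2*1 + 0, so a_5 = 2.
The remainder reaches 0 after 6 divisions, so the expansion has 6 partial quotients, read off in order.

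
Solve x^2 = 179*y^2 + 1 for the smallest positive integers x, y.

First expand sqrt(179) as a continued fraction. With x_i = (sqrt(179) + m_i)/d_i and (m_0, d_0) = (0, 1): a_0 = floor(sqrt(179)) = 13, since 13^2 = 169 <= 179 < 196 = 14^2.
Iterate m_{i+1} = d_i*a_i - m_i, d_{i+1} = (179 - m_{i+1}^2)/d_i, a_{i+1} = floor((a_0 + m_{i+1})/d_{i+1}):
  m_1 = 1*13 - 0 = 13, d_1 = (179 - 13^2)/1 = 10/1 = 10, a_1 = floor((13 + 13)/10) = 2.
  m_2 = 10*2 - 13 = 7, d_2 = (179 - 7^2)/10 = 130/10 = 13, a_2 = floor((13 + 7)/13) = 1.
  m_3 = 13*1 - 7 = 6, d_3 = (179 - 6^2)/13 = 143/13 = 11, a_3 = floor((13 + 6)/11) = 1.
  m_4 = 11*1 - 6 = 5, d_4 = (179 - 5^2)/11 = 154/11 = 14, a_4 = floor((13 + 5)/14) = 1.
  m_5 = 14*1 - 5 = 9, d_5 = (179 - 9^2)/14 = 98/14 = 7, a_5 = floor((13 + 9)/7) = 3.
  m_6 = 7*3 - 9 = 12, d_6 = (179 - 12^2)/7 = 35/7 = 5, a_6 = floor((13 + 12)/5) = 5.
  m_7 = 5*5 - 12 = 13, d_7 = (179 - 13^2)/5 = 10/5 = 2, a_7 = floor((13 + 13)/2) = 13.
  m_8 = 2*13 - 13 = 13, d_8 = (179 - 13^2)/2 = 10/2 = 5, a_8 = floor((13 + 13)/5) = 5.
  m_9 = 5*5 - 13 = 12, d_9 = (179 - 12^2)/5 = 35/5 = 7, a_9 = floor((13 + 12)/7) = 3.
  m_10 = 7*3 - 12 = 9, d_10 = (179 - 9^2)/7 = 98/7 = 14, a_10 = floor((13 + 9)/14) = 1.
  m_11 = 14*1 - 9 = 5, d_11 = (179 - 5^2)/14 = 154/14 = 11, a_11 = floor((13 + 5)/11) = 1.
  m_12 = 11*1 - 5 = 6, d_12 = (179 - 6^2)/11 = 143/11 = 13, a_12 = floor((13 + 6)/13) = 1.
  m_13 = 13*1 - 6 = 7, d_13 = (179 - 7^2)/13 = 130/13 = 10, a_13 = floor((13 + 7)/10) = 2.
  m_14 = 10*2 - 7 = 13, d_14 = (179 - 13^2)/10 = 10/10 = 1, a_14 = floor((13 + 13)/1) = 26.
  m_15 = 1*26 - 13 = 13, d_15 = (179 - 13^2)/1 = 10/1 = 10: (m_15, d_15) = (m_1, d_1) = (13, 10), so from here the quotients repeat a_1, ..., a_14; the period length is 14.
So sqrt(179) = [13; (2, 1, 1, 1, 3, 5, 13, 5, 3, 1, 1, 1, 2, 26)] with period length k = 14.
k is even, so the fundamental solution of x^2 - 179y^2 = 1 is (p_{k-1}, q_{k-1}) = (p_13, q_13); compute convergents through index 13.
Convergents (p_i = a_i*p_{i-1} + p_{i-2}, q_i = a_i*q_{i-1} + q_{i-2} with p_{-2}=0, p_{-1}=1, q_{-2}=1, q_{-1}=0):
  i=0: a_0=13, p_0 = 13*1 + 0 = 13, q_0 = 13*0 + 1 = 1.
  i=1: a_1=2, p_1 = 2*13 + 1 = 27, q_1 = 2*1 + 0 = 2.
  i=2: a_2=1, p_2 = 1*27 + 13 = 40, q_2 = 1*2 + 1 = 3.
  i=3: a_3=1, p_3 = 1*40 + 27 = 67, q_3 = 1*3 + 2 = 5.
  i=4: a_4=1, p_4 = 1*67 + 40 = 107, q_4 = 1*5 + 3 = 8.
  i=5: a_5=3, p_5 = 3*107 + 67 = 388, q_5 = 3*8 + 5 = 29.
  i=6: a_6=5, p_6 = 5*388 + 107 = 2047, q_6 = 5*29 + 8 = 153.
  i=7: a_7=13, p_7 = 13*2047 + 388 = 26999, q_7 = 13*153 + 29 = 2018.
  i=8: a_8=5, p_8 = 5*26999 + 2047 = 137042, q_8 = 5*2018 + 153 = 10243.
  i=9: a_9=3, p_9 = 3*137042 + 26999 = 438125, q_9 = 3*10243 + 2018 = 32747.
  i=10: a_10=1, p_10 = 1*438125 + 137042 = 575167, q_10 = 1*32747 + 10243 = 42990.
  i=11: a_11=1, p_11 = 1*575167 + 438125 = 1013292, q_11 = 1*42990 + 32747 = 75737.
  i=12: a_12=1, p_12 = 1*1013292 + 575167 = 1588459, q_12 = 1*75737 + 42990 = 118727.
  i=13: a_13=2, p_13 = 2*1588459 + 1013292 = 4190210, q_13 = 2*118727 + 75737 = 313191.
Check: 4190210^2 - 179*313191^2 = 17557859844100 - 17557859844099 = 1, so (x, y) = (4190210, 313191) solves the equation, and by the theorem it is the least positive solution.

(x, y) = (4190210, 313191)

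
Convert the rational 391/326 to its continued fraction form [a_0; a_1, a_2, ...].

[1; 5, 65]

Run the Euclidean algorithm on 391 and 326; the successive quotients are the partial quotients a_0, a_1, ... (each step inverts the fractional part left over by the previous one):
  391 = 1*326 + 65, so a_0 = 1.
  326 = 5*65 + 1, so a_1 = 5.
  65 = 65*1 + 0, so a_2 = 65.
The remainder reaches 0 after 3 divisions, so the expansion has 3 partial quotients, read off in order.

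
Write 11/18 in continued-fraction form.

[0; 1, 1, 1, 1, 3]

Run the Euclidean algorithm on 11 and 18; the successive quotients are the partial quotients a_0, a_1, ... (each step inverts the fractional part left over by the previous one):
  11 = 0*18 + 11, so a_0 = 0.
  18 = 1*11 + 7, so a_1 = 1.
  11 = 1*7 + 4, so a_2 = 1.
  7 = 1*4 + 3, so a_3 = 1.
  4 = 1*3 + 1, so a_4 = 1.
  3 = 3*1 + 0, so a_5 = 3.
The remainder reaches 0 after 6 divisions, so the expansion has 6 partial quotients, read off in order.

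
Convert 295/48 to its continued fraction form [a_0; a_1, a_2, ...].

Run the Euclidean algorithm on 295 and 48; the successive quotients are the partial quotients a_0, a_1, ... (each step inverts the fractional part left over by the previous one):
  295 = 6*48 + 7, so a_0 = 6.
  48 = 6*7 + 6, so a_1 = 6.
  7 = 1*6 + 1, so a_2 = 1.
  6 = 6*1 + 0, so a_3 = 6.
The remainder reaches 0 after 4 divisions, so the expansion has 4 partial quotients, read off in order.

[6; 6, 1, 6]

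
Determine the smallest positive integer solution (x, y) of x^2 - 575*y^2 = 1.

(x, y) = (24, 1)

First expand sqrt(575) as a continued fraction. With x_i = (sqrt(575) + m_i)/d_i and (m_0, d_0) = (0, 1): a_0 = floor(sqrt(575)) = 23, since 23^2 = 529 <= 575 < 576 = 24^2.
Iterate m_{i+1} = d_i*a_i - m_i, d_{i+1} = (575 - m_{i+1}^2)/d_i, a_{i+1} = floor((a_0 + m_{i+1})/d_{i+1}):
  m_1 = 1*23 - 0 = 23, d_1 = (575 - 23^2)/1 = 46/1 = 46, a_1 = floor((23 + 23)/46) = 1.
  m_2 = 46*1 - 23 = 23, d_2 = (575 - 23^2)/46 = 46/46 = 1, a_2 = floor((23 + 23)/1) = 46.
  m_3 = 1*46 - 23 = 23, d_3 = (575 - 23^2)/1 = 46/1 = 46: (m_3, d_3) = (m_1, d_1) = (23, 46), so from here the quotients repeat a_1, a_2; the period length is 2.
So sqrt(575) = [23; (1, 46)] with period length k = 2.
k is even, so the fundamental solution of x^2 - 575y^2 = 1 is (p_{k-1}, q_{k-1}) = (p_1, q_1); compute convergents through index 1.
Convergents (p_i = a_i*p_{i-1} + p_{i-2}, q_i = a_i*q_{i-1} + q_{i-2} with p_{-2}=0, p_{-1}=1, q_{-2}=1, q_{-1}=0):
  i=0: a_0=23, p_0 = 23*1 + 0 = 23, q_0 = 23*0 + 1 = 1.
  i=1: a_1=1, p_1 = 1*23 + 1 = 24, q_1 = 1*1 + 0 = 1.
Check: 24^2 - 575*1^2 = 576 - 575 = 1, so (x, y) = (24, 1) solves the equation, and by the theorem it is the least positive solution.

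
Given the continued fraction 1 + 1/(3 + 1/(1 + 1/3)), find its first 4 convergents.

Using the convergent recurrence p_i = a_i*p_{i-1} + p_{i-2}, q_i = a_i*q_{i-1} + q_{i-2} with p_{-2}=0, p_{-1}=1, q_{-2}=1, q_{-1}=0:
  i=0: a_0=1, p_0 = 1*1 + 0 = 1, q_0 = 1*0 + 1 = 1.
  i=1: a_1=3, p_1 = 3*1 + 1 = 4, q_1 = 3*1 + 0 = 3.
  i=2: a_2=1, p_2 = 1*4 + 1 = 5, q_2 = 1*3 + 1 = 4.
  i=3: a_3=3, p_3 = 3*5 + 4 = 19, q_3 = 3*4 + 3 = 15.

1/1, 4/3, 5/4, 19/15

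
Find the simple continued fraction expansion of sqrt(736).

[27; (7, 1, 2, 1, 2, 1, 7, 54)]

Write x_i = (sqrt(736) + m_i)/d_i with (m_0, d_0) = (0, 1). a_0 = floor(sqrt(736)) = 27, since 27^2 = 729 <= 736 < 784 = 28^2.
Iterate m_{i+1} = d_i*a_i - m_i, d_{i+1} = (736 - m_{i+1}^2)/d_i, a_{i+1} = floor((a_0 + m_{i+1})/d_{i+1}):
  m_1 = 1*27 - 0 = 27, d_1 = (736 - 27^2)/1 = 7/1 = 7, a_1 = floor((27 + 27)/7) = 7.
  m_2 = 7*7 - 27 = 22, d_2 = (736 - 22^2)/7 = 252/7 = 36, a_2 = floor((27 + 22)/36) = 1.
  m_3 = 36*1 - 22 = 14, d_3 = (736 - 14^2)/36 = 540/36 = 15, a_3 = floor((27 + 14)/15) = 2.
  m_4 = 15*2 - 14 = 16, d_4 = (736 - 16^2)/15 = 480/15 = 32, a_4 = floor((27 + 16)/32) = 1.
  m_5 = 32*1 - 16 = 16, d_5 = (736 - 16^2)/32 = 480/32 = 15, a_5 = floor((27 + 16)/15) = 2.
  m_6 = 15*2 - 16 = 14, d_6 = (736 - 14^2)/15 = 540/15 = 36, a_6 = floor((27 + 14)/36) = 1.
  m_7 = 36*1 - 14 = 22, d_7 = (736 - 22^2)/36 = 252/36 = 7, a_7 = floor((27 + 22)/7) = 7.
  m_8 = 7*7 - 22 = 27, d_8 = (736 - 27^2)/7 = 7/7 = 1, a_8 = floor((27 + 27)/1) = 54.
  m_9 = 1*54 - 27 = 27, d_9 = (736 - 27^2)/1 = 7/1 = 7: (m_9, d_9) = (m_1, d_1) = (27, 7), so from here the quotients repeat a_1, ..., a_8; the period length is 8.
Hence the expansion of sqrt(736) is a_0 = 27 followed by the repeating block 7, 1, 2, 1, 2, 1, 7, 54 (period 8).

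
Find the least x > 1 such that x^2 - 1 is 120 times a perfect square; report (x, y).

First expand sqrt(120) as a continued fraction. With x_i = (sqrt(120) + m_i)/d_i and (m_0, d_0) = (0, 1): a_0 = floor(sqrt(120)) = 10, since 10^2 = 100 <= 120 < 121 = 11^2.
Iterate m_{i+1} = d_i*a_i - m_i, d_{i+1} = (120 - m_{i+1}^2)/d_i, a_{i+1} = floor((a_0 + m_{i+1})/d_{i+1}):
  m_1 = 1*10 - 0 = 10, d_1 = (120 - 10^2)/1 = 20/1 = 20, a_1 = floor((10 + 10)/20) = 1.
  m_2 = 20*1 - 10 = 10, d_2 = (120 - 10^2)/20 = 20/20 = 1, a_2 = floor((10 + 10)/1) = 20.
  m_3 = 1*20 - 10 = 10, d_3 = (120 - 10^2)/1 = 20/1 = 20: (m_3, d_3) = (m_1, d_1) = (10, 20), so from here the quotients repeat a_1, a_2; the period length is 2.
So sqrt(120) = [10; (1, 20)] with period length k = 2.
k is even, so the fundamental solution of x^2 - 120y^2 = 1 is (p_{k-1}, q_{k-1}) = (p_1, q_1); compute convergents through index 1.
Convergents (p_i = a_i*p_{i-1} + p_{i-2}, q_i = a_i*q_{i-1} + q_{i-2} with p_{-2}=0, p_{-1}=1, q_{-2}=1, q_{-1}=0):
  i=0: a_0=10, p_0 = 10*1 + 0 = 10, q_0 = 10*0 + 1 = 1.
  i=1: a_1=1, p_1 = 1*10 + 1 = 11, q_1 = 1*1 + 0 = 1.
Check: 11^2 - 120*1^2 = 121 - 120 = 1, so (x, y) = (11, 1) solves the equation, and by the theorem it is the least positive solution.

(x, y) = (11, 1)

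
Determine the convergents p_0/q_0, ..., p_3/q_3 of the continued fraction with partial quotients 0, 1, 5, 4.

0/1, 1/1, 5/6, 21/25

Using the convergent recurrence p_i = a_i*p_{i-1} + p_{i-2}, q_i = a_i*q_{i-1} + q_{i-2} with p_{-2}=0, p_{-1}=1, q_{-2}=1, q_{-1}=0:
  i=0: a_0=0, p_0 = 0*1 + 0 = 0, q_0 = 0*0 + 1 = 1.
  i=1: a_1=1, p_1 = 1*0 + 1 = 1, q_1 = 1*1 + 0 = 1.
  i=2: a_2=5, p_2 = 5*1 + 0 = 5, q_2 = 5*1 + 1 = 6.
  i=3: a_3=4, p_3 = 4*5 + 1 = 21, q_3 = 4*6 + 1 = 25.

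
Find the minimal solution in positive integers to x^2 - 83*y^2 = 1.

First expand sqrt(83) as a continued fraction. With x_i = (sqrt(83) + m_i)/d_i and (m_0, d_0) = (0, 1): a_0 = floor(sqrt(83)) = 9, since 9^2 = 81 <= 83 < 100 = 10^2.
Iterate m_{i+1} = d_i*a_i - m_i, d_{i+1} = (83 - m_{i+1}^2)/d_i, a_{i+1} = floor((a_0 + m_{i+1})/d_{i+1}):
  m_1 = 1*9 - 0 = 9, d_1 = (83 - 9^2)/1 = 2/1 = 2, a_1 = floor((9 + 9)/2) = 9.
  m_2 = 2*9 - 9 = 9, d_2 = (83 - 9^2)/2 = 2/2 = 1, a_2 = floor((9 + 9)/1) = 18.
  m_3 = 1*18 - 9 = 9, d_3 = (83 - 9^2)/1 = 2/1 = 2: (m_3, d_3) = (m_1, d_1) = (9, 2), so from here the quotients repeat a_1, a_2; the period length is 2.
So sqrt(83) = [9; (9, 18)] with period length k = 2.
k is even, so the fundamental solution of x^2 - 83y^2 = 1 is (p_{k-1}, q_{k-1}) = (p_1, q_1); compute convergents through index 1.
Convergents (p_i = a_i*p_{i-1} + p_{i-2}, q_i = a_i*q_{i-1} + q_{i-2} with p_{-2}=0, p_{-1}=1, q_{-2}=1, q_{-1}=0):
  i=0: a_0=9, p_0 = 9*1 + 0 = 9, q_0 = 9*0 + 1 = 1.
  i=1: a_1=9, p_1 = 9*9 + 1 = 82, q_1 = 9*1 + 0 = 9.
Check: 82^2 - 83*9^2 = 6724 - 6723 = 1, so (x, y) = (82, 9) solves the equation, and by the theorem it is the least positive solution.

(x, y) = (82, 9)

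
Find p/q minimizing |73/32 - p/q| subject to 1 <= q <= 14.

16/7

Expand x = 73/32 as a continued fraction with the Euclidean algorithm:
  73 = 2*32 + 9, so a_0 = 2.
  32 = 3*9 + 5, so a_1 = 3.
  9 = 1*5 + 4, so a_2 = 1.
  5 = 1*4 + 1, so a_3 = 1.
  4 = 4*1 + 0, so a_4 = 4.
so x = [2; 3, 1, 1, 4].
Convergents (p_i = a_i*p_{i-1} + p_{i-2}, q_i = a_i*q_{i-1} + q_{i-2} with p_{-2}=0, p_{-1}=1, q_{-2}=1, q_{-1}=0), until the denominator exceeds 14:
  i=0: a_0=2, p_0 = 2*1 + 0 = 2, q_0 = 2*0 + 1 = 1.
  i=1: a_1=3, p_1 = 3*2 + 1 = 7, q_1 = 3*1 + 0 = 3.
  i=2: a_2=1, p_2 = 1*7 + 2 = 9, q_2 = 1*3 + 1 = 4.
  i=3: a_3=1, p_3 = 1*9 + 7 = 16, q_3 = 1*4 + 3 = 7.
  i=4: a_4=4, p_4 = 4*16 + 9 = 73, q_4 = 4*7 + 4 = 32.
q_4 = 32 > 14, so the last convergent with denominator <= 14 is p_3/q_3 = 16/7.
The closest fraction with denominator <= 14 is either p_3/q_3 or the intermediate fraction (k*p_3 + p_2)/(k*q_3 + q_2) with the largest k >= 1 whose denominator stays <= 14; these approach x as k grows, and every other convergent or intermediate fraction in range is farther away.
Largest k: floor((14 - q_2)/q_3) = floor((14 - 4)/7) = 1.
That gives (1*16 + 9)/(1*7 + 4) = 25/11.
Compare the errors: |x - 16/7| = |73*7 - 16*32|/(32*7) = 1/224, and |x - 25/11| = |73*11 - 25*32|/(32*11) = 3/352.
Cross-multiplying, 1*352 = 352 < 672 = 3*224, so 1/224 is smaller: the convergent 16/7 is closer to x than 25/11.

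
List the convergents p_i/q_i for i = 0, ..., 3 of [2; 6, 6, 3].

2/1, 13/6, 80/37, 253/117

Using the convergent recurrence p_i = a_i*p_{i-1} + p_{i-2}, q_i = a_i*q_{i-1} + q_{i-2} with p_{-2}=0, p_{-1}=1, q_{-2}=1, q_{-1}=0:
  i=0: a_0=2, p_0 = 2*1 + 0 = 2, q_0 = 2*0 + 1 = 1.
  i=1: a_1=6, p_1 = 6*2 + 1 = 13, q_1 = 6*1 + 0 = 6.
  i=2: a_2=6, p_2 = 6*13 + 2 = 80, q_2 = 6*6 + 1 = 37.
  i=3: a_3=3, p_3 = 3*80 + 13 = 253, q_3 = 3*37 + 6 = 117.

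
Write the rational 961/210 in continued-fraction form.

Run the Euclidean algorithm on 961 and 210; the successive quotients are the partial quotients a_0, a_1, ... (each step inverts the fractional part left over by the previous one):
  961 = 4*210 + 121, so a_0 = 4.
  210 = 1*121 + 89, so a_1 = 1.
  121 = 1*89 + 32, so a_2 = 1.
  89 = 2*32 + 25, so a_3 = 2.
  32 = 1*25 + 7, so a_4 = 1.
  25 = 3*7 + 4, so a_5 = 3.
  7 = 1*4 + 3, so a_6 = 1.
  4 = 1*3 + 1, so a_7 = 1.
  3 = 3*1 + 0, so a_8 = 3.
The remainder reaches 0 after 9 divisions, so the expansion has 9 partial quotients, read off in order.

[4; 1, 1, 2, 1, 3, 1, 1, 3]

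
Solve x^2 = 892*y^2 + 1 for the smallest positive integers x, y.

(x, y) = (100351, 3360)

First expand sqrt(892) as a continued fraction. With x_i = (sqrt(892) + m_i)/d_i and (m_0, d_0) = (0, 1): a_0 = floor(sqrt(892)) = 29, since 29^2 = 841 <= 892 < 900 = 30^2.
Iterate m_{i+1} = d_i*a_i - m_i, d_{i+1} = (892 - m_{i+1}^2)/d_i, a_{i+1} = floor((a_0 + m_{i+1})/d_{i+1}):
  m_1 = 1*29 - 0 = 29, d_1 = (892 - 29^2)/1 = 51/1 = 51, a_1 = floor((29 + 29)/51) = 1.
  m_2 = 51*1 - 29 = 22, d_2 = (892 - 22^2)/51 = 408/51 = 8, a_2 = floor((29 + 22)/8) = 6.
  m_3 = 8*6 - 22 = 26, d_3 = (892 - 26^2)/8 = 216/8 = 27, a_3 = floor((29 + 26)/27) = 2.
  m_4 = 27*2 - 26 = 28, d_4 = (892 - 28^2)/27 = 108/27 = 4, a_4 = floor((29 + 28)/4) = 14.
  m_5 = 4*14 - 28 = 28, d_5 = (892 - 28^2)/4 = 108/4 = 27, a_5 = floor((29 + 28)/27) = 2.
  m_6 = 27*2 - 28 = 26, d_6 = (892 - 26^2)/27 = 216/27 = 8, a_6 = floor((29 + 26)/8) = 6.
  m_7 = 8*6 - 26 = 22, d_7 = (892 - 22^2)/8 = 408/8 = 51, a_7 = floor((29 + 22)/51) = 1.
  m_8 = 51*1 - 22 = 29, d_8 = (892 - 29^2)/51 = 51/51 = 1, a_8 = floor((29 + 29)/1) = 58.
  m_9 = 1*58 - 29 = 29, d_9 = (892 - 29^2)/1 = 51/1 = 51: (m_9, d_9) = (m_1, d_1) = (29, 51), so from here the quotients repeat a_1, ..., a_8; the period length is 8.
So sqrt(892) = [29; (1, 6, 2, 14, 2, 6, 1, 58)] with period length k = 8.
k is even, so the fundamental solution of x^2 - 892y^2 = 1 is (p_{k-1}, q_{k-1}) = (p_7, q_7); compute convergents through index 7.
Convergents (p_i = a_i*p_{i-1} + p_{i-2}, q_i = a_i*q_{i-1} + q_{i-2} with p_{-2}=0, p_{-1}=1, q_{-2}=1, q_{-1}=0):
  i=0: a_0=29, p_0 = 29*1 + 0 = 29, q_0 = 29*0 + 1 = 1.
  i=1: a_1=1, p_1 = 1*29 + 1 = 30, q_1 = 1*1 + 0 = 1.
  i=2: a_2=6, p_2 = 6*30 + 29 = 209, q_2 = 6*1 + 1 = 7.
  i=3: a_3=2, p_3 = 2*209 + 30 = 448, q_3 = 2*7 + 1 = 15.
  i=4: a_4=14, p_4 = 14*448 + 209 = 6481, q_4 = 14*15 + 7 = 217.
  i=5: a_5=2, p_5 = 2*6481 + 448 = 13410, q_5 = 2*217 + 15 = 449.
  i=6: a_6=6, p_6 = 6*13410 + 6481 = 86941, q_6 = 6*449 + 217 = 2911.
  i=7: a_7=1, p_7 = 1*86941 + 13410 = 100351, q_7 = 1*2911 + 449 = 3360.
Check: 100351^2 - 892*3360^2 = 10070323201 - 10070323200 = 1, so (x, y) = (100351, 3360) solves the equation, and by the theorem it is the least positive solution.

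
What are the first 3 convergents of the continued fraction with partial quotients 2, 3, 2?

Using the convergent recurrence p_i = a_i*p_{i-1} + p_{i-2}, q_i = a_i*q_{i-1} + q_{i-2} with p_{-2}=0, p_{-1}=1, q_{-2}=1, q_{-1}=0:
  i=0: a_0=2, p_0 = 2*1 + 0 = 2, q_0 = 2*0 + 1 = 1.
  i=1: a_1=3, p_1 = 3*2 + 1 = 7, q_1 = 3*1 + 0 = 3.
  i=2: a_2=2, p_2 = 2*7 + 2 = 16, q_2 = 2*3 + 1 = 7.

2/1, 7/3, 16/7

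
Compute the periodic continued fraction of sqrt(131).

Write x_i = (sqrt(131) + m_i)/d_i with (m_0, d_0) = (0, 1). a_0 = floor(sqrt(131)) = 11, since 11^2 = 121 <= 131 < 144 = 12^2.
Iterate m_{i+1} = d_i*a_i - m_i, d_{i+1} = (131 - m_{i+1}^2)/d_i, a_{i+1} = floor((a_0 + m_{i+1})/d_{i+1}):
  m_1 = 1*11 - 0 = 11, d_1 = (131 - 11^2)/1 = 10/1 = 10, a_1 = floor((11 + 11)/10) = 2.
  m_2 = 10*2 - 11 = 9, d_2 = (131 - 9^2)/10 = 50/10 = 5, a_2 = floor((11 + 9)/5) = 4.
  m_3 = 5*4 - 9 = 11, d_3 = (131 - 11^2)/5 = 10/5 = 2, a_3 = floor((11 + 11)/2) = 11.
  m_4 = 2*11 - 11 = 11, d_4 = (131 - 11^2)/2 = 10/2 = 5, a_4 = floor((11 + 11)/5) = 4.
  m_5 = 5*4 - 11 = 9, d_5 = (131 - 9^2)/5 = 50/5 = 10, a_5 = floor((11 + 9)/10) = 2.
  m_6 = 10*2 - 9 = 11, d_6 = (131 - 11^2)/10 = 10/10 = 1, a_6 = floor((11 + 11)/1) = 22.
  m_7 = 1*22 - 11 = 11, d_7 = (131 - 11^2)/1 = 10/1 = 10: (m_7, d_7) = (m_1, d_1) = (11, 10), so from here the quotients repeat a_1, ..., a_6; the period length is 6.
Hence the expansion of sqrt(131) is a_0 = 11 followed by the repeating block 2, 4, 11, 4, 2, 22 (period 6).

[11; (2, 4, 11, 4, 2, 22)]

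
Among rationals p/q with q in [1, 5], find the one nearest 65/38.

7/4

Expand x = 65/38 as a continued fraction with the Euclidean algorithm:
  65 = 1*38 + 27, so a_0 = 1.
  38 = 1*27 + 11, so a_1 = 1.
  27 = 2*11 + 5, so a_2 = 2.
  11 = 2*5 + 1, so a_3 = 2.
  5 = 5*1 + 0, so a_4 = 5.
so x = [1; 1, 2, 2, 5].
Convergents (p_i = a_i*p_{i-1} + p_{i-2}, q_i = a_i*q_{i-1} + q_{i-2} with p_{-2}=0, p_{-1}=1, q_{-2}=1, q_{-1}=0), until the denominator exceeds 5:
  i=0: a_0=1, p_0 = 1*1 + 0 = 1, q_0 = 1*0 + 1 = 1.
  i=1: a_1=1, p_1 = 1*1 + 1 = 2, q_1 = 1*1 + 0 = 1.
  i=2: a_2=2, p_2 = 2*2 + 1 = 5, q_2 = 2*1 + 1 = 3.
  i=3: a_3=2, p_3 = 2*5 + 2 = 12, q_3 = 2*3 + 1 = 7.
q_3 = 7 > 5, so the last convergent with denominator <= 5 is p_2/q_2 = 5/3.
The closest fraction with denominator <= 5 is either p_2/q_2 or the intermediate fraction (k*p_2 + p_1)/(k*q_2 + q_1) with the largest k >= 1 whose denominator stays <= 5; these approach x as k grows, and every other convergent or intermediate fraction in range is farther away.
Largest k: floor((5 - q_1)/q_2) = floor((5 - 1)/3) = 1.
That gives (1*5 + 2)/(1*3 + 1) = 7/4.
Compare the errors: |x - 5/3| = |65*3 - 5*38|/(38*3) = 5/114, and |x - 7/4| = |65*4 - 7*38|/(38*4) = 6/152.
Cross-multiplying, 6*114 = 684 < 760 = 5*152, so 6/152 is smaller: the intermediate fraction 7/4 is closer to x than 5/3.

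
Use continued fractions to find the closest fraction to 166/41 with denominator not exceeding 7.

Expand x = 166/41 as a continued fraction with the Euclidean algorithm:
  166 = 4*41 + 2, so a_0 = 4.
  41 = 20*2 + 1, so a_1 = 20.
  2 = 2*1 + 0, so a_2 = 2.
so x = [4; 20, 2].
Convergents (p_i = a_i*p_{i-1} + p_{i-2}, q_i = a_i*q_{i-1} + q_{i-2} with p_{-2}=0, p_{-1}=1, q_{-2}=1, q_{-1}=0), until the denominator exceeds 7:
  i=0: a_0=4, p_0 = 4*1 + 0 = 4, q_0 = 4*0 + 1 = 1.
  i=1: a_1=20, p_1 = 20*4 + 1 = 81, q_1 = 20*1 + 0 = 20.
q_1 = 20 > 7, so the last convergent with denominator <= 7 is p_0/q_0 = 4/1.
The closest fraction with denominator <= 7 is either p_0/q_0 or the intermediate fraction (k*p_0 + p_{-1})/(k*q_0 + q_{-1}) with the largest k >= 1 whose denominator stays <= 7; these approach x as k grows, and every other convergent or intermediate fraction in range is farther away.
Largest k: floor((7 - q_{-1})/q_0) = floor((7 - 0)/1) = 7 (using the seeds p_{-1} = 1, q_{-1} = 0).
That gives (7*4 + 1)/(7*1 + 0) = 29/7.
Compare the errors: |x - 4/1| = |166*1 - 4*41|/(41*1) = 2/41, and |x - 29/7| = |166*7 - 29*41|/(41*7) = 27/287.
Cross-multiplying, 2*287 = 574 < 1107 = 27*41, so 2/41 is smaller: the convergent 4/1 is closer to x than 29/7.

4/1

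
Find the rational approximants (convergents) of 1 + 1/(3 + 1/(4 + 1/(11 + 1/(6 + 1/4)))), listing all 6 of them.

1/1, 4/3, 17/13, 191/146, 1163/889, 4843/3702

Using the convergent recurrence p_i = a_i*p_{i-1} + p_{i-2}, q_i = a_i*q_{i-1} + q_{i-2} with p_{-2}=0, p_{-1}=1, q_{-2}=1, q_{-1}=0:
  i=0: a_0=1, p_0 = 1*1 + 0 = 1, q_0 = 1*0 + 1 = 1.
  i=1: a_1=3, p_1 = 3*1 + 1 = 4, q_1 = 3*1 + 0 = 3.
  i=2: a_2=4, p_2 = 4*4 + 1 = 17, q_2 = 4*3 + 1 = 13.
  i=3: a_3=11, p_3 = 11*17 + 4 = 191, q_3 = 11*13 + 3 = 146.
  i=4: a_4=6, p_4 = 6*191 + 17 = 1163, q_4 = 6*146 + 13 = 889.
  i=5: a_5=4, p_5 = 4*1163 + 191 = 4843, q_5 = 4*889 + 146 = 3702.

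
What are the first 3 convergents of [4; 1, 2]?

4/1, 5/1, 14/3

Using the convergent recurrence p_i = a_i*p_{i-1} + p_{i-2}, q_i = a_i*q_{i-1} + q_{i-2} with p_{-2}=0, p_{-1}=1, q_{-2}=1, q_{-1}=0:
  i=0: a_0=4, p_0 = 4*1 + 0 = 4, q_0 = 4*0 + 1 = 1.
  i=1: a_1=1, p_1 = 1*4 + 1 = 5, q_1 = 1*1 + 0 = 1.
  i=2: a_2=2, p_2 = 2*5 + 4 = 14, q_2 = 2*1 + 1 = 3.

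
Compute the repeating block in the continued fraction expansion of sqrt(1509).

[38; (1, 5, 2, 18, 1, 24, 1, 18, 2, 5, 1, 76)]

Write x_i = (sqrt(1509) + m_i)/d_i with (m_0, d_0) = (0, 1). a_0 = floor(sqrt(1509)) = 38, since 38^2 = 1444 <= 1509 < 1521 = 39^2.
Iterate m_{i+1} = d_i*a_i - m_i, d_{i+1} = (1509 - m_{i+1}^2)/d_i, a_{i+1} = floor((a_0 + m_{i+1})/d_{i+1}):
  m_1 = 1*38 - 0 = 38, d_1 = (1509 - 38^2)/1 = 65/1 = 65, a_1 = floor((38 + 38)/65) = 1.
  m_2 = 65*1 - 38 = 27, d_2 = (1509 - 27^2)/65 = 780/65 = 12, a_2 = floor((38 + 27)/12) = 5.
  m_3 = 12*5 - 27 = 33, d_3 = (1509 - 33^2)/12 = 420/12 = 35, a_3 = floor((38 + 33)/35) = 2.
  m_4 = 35*2 - 33 = 37, d_4 = (1509 - 37^2)/35 = 140/35 = 4, a_4 = floor((38 + 37)/4) = 18.
  m_5 = 4*18 - 37 = 35, d_5 = (1509 - 35^2)/4 = 284/4 = 71, a_5 = floor((38 + 35)/71) = 1.
  m_6 = 71*1 - 35 = 36, d_6 = (1509 - 36^2)/71 = 213/71 = 3, a_6 = floor((38 + 36)/3) = 24.
  m_7 = 3*24 - 36 = 36, d_7 = (1509 - 36^2)/3 = 213/3 = 71, a_7 = floor((38 + 36)/71) = 1.
  m_8 = 71*1 - 36 = 35, d_8 = (1509 - 35^2)/71 = 284/71 = 4, a_8 = floor((38 + 35)/4) = 18.
  m_9 = 4*18 - 35 = 37, d_9 = (1509 - 37^2)/4 = 140/4 = 35, a_9 = floor((38 + 37)/35) = 2.
  m_10 = 35*2 - 37 = 33, d_10 = (1509 - 33^2)/35 = 420/35 = 12, a_10 = floor((38 + 33)/12) = 5.
  m_11 = 12*5 - 33 = 27, d_11 = (1509 - 27^2)/12 = 780/12 = 65, a_11 = floor((38 + 27)/65) = 1.
  m_12 = 65*1 - 27 = 38, d_12 = (1509 - 38^2)/65 = 65/65 = 1, a_12 = floor((38 + 38)/1) = 76.
  m_13 = 1*76 - 38 = 38, d_13 = (1509 - 38^2)/1 = 65/1 = 65: (m_13, d_13) = (m_1, d_1) = (38, 65), so from here the quotients repeat a_1, ..., a_12; the period length is 12.
Hence the expansion of sqrt(1509) is a_0 = 38 followed by the repeating block 1, 5, 2, 18, 1, 24, 1, 18, 2, 5, 1, 76 (period 12).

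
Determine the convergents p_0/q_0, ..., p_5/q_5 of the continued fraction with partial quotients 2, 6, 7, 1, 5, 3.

Using the convergent recurrence p_i = a_i*p_{i-1} + p_{i-2}, q_i = a_i*q_{i-1} + q_{i-2} with p_{-2}=0, p_{-1}=1, q_{-2}=1, q_{-1}=0:
  i=0: a_0=2, p_0 = 2*1 + 0 = 2, q_0 = 2*0 + 1 = 1.
  i=1: a_1=6, p_1 = 6*2 + 1 = 13, q_1 = 6*1 + 0 = 6.
  i=2: a_2=7, p_2 = 7*13 + 2 = 93, q_2 = 7*6 + 1 = 43.
  i=3: a_3=1, p_3 = 1*93 + 13 = 106, q_3 = 1*43 + 6 = 49.
  i=4: a_4=5, p_4 = 5*106 + 93 = 623, q_4 = 5*49 + 43 = 288.
  i=5: a_5=3, p_5 = 3*623 + 106 = 1975, q_5 = 3*288 + 49 = 913.

2/1, 13/6, 93/43, 106/49, 623/288, 1975/913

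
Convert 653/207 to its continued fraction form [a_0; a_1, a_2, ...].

[3; 6, 2, 7, 2]

Run the Euclidean algorithm on 653 and 207; the successive quotients are the partial quotients a_0, a_1, ... (each step inverts the fractional part left over by the previous one):
  653 = 3*207 + 32, so a_0 = 3.
  207 = 6*32 + 15, so a_1 = 6.
  32 = 2*15 + 2, so a_2 = 2.
  15 = 7*2 + 1, so a_3 = 7.
  2 = 2*1 + 0, so a_4 = 2.
The remainder reaches 0 after 5 divisions, so the expansion has 5 partial quotients, read off in order.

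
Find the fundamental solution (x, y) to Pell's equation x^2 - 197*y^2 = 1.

(x, y) = (393, 28)

First expand sqrt(197) as a continued fraction. With x_i = (sqrt(197) + m_i)/d_i and (m_0, d_0) = (0, 1): a_0 = floor(sqrt(197)) = 14, since 14^2 = 196 <= 197 < 225 = 15^2.
Iterate m_{i+1} = d_i*a_i - m_i, d_{i+1} = (197 - m_{i+1}^2)/d_i, a_{i+1} = floor((a_0 + m_{i+1})/d_{i+1}):
  m_1 = 1*14 - 0 = 14, d_1 = (197 - 14^2)/1 = 1/1 = 1, a_1 = floor((14 + 14)/1) = 28.
  m_2 = 1*28 - 14 = 14, d_2 = (197 - 14^2)/1 = 1/1 = 1: (m_2, d_2) = (m_1, d_1) = (14, 1), so from here the quotient a_1 repeats; the period length is 1.
So sqrt(197) = [14; (28)] with period length k = 1.
k is odd, so (p_{k-1}, q_{k-1}) only solves x^2 - 197y^2 = -1 and the fundamental solution of x^2 - 197y^2 = 1 is (p_{2k-1}, q_{2k-1}) = (p_1, q_1); compute convergents through index 1, running through the period twice.
Convergents (p_i = a_i*p_{i-1} + p_{i-2}, q_i = a_i*q_{i-1} + q_{i-2} with p_{-2}=0, p_{-1}=1, q_{-2}=1, q_{-1}=0):
  i=0: a_0=14, p_0 = 14*1 + 0 = 14, q_0 = 14*0 + 1 = 1.
  i=1: a_1=28, p_1 = 28*14 + 1 = 393, q_1 = 28*1 + 0 = 28.
Indeed p_0^2 - 197*q_0^2 = 196 - 197 = -1, not +1.
Check: 393^2 - 197*28^2 = 154449 - 154448 = 1, so (x, y) = (393, 28) solves the equation, and by the theorem it is the least positive solution.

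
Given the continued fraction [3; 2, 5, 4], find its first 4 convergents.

Using the convergent recurrence p_i = a_i*p_{i-1} + p_{i-2}, q_i = a_i*q_{i-1} + q_{i-2} with p_{-2}=0, p_{-1}=1, q_{-2}=1, q_{-1}=0:
  i=0: a_0=3, p_0 = 3*1 + 0 = 3, q_0 = 3*0 + 1 = 1.
  i=1: a_1=2, p_1 = 2*3 + 1 = 7, q_1 = 2*1 + 0 = 2.
  i=2: a_2=5, p_2 = 5*7 + 3 = 38, q_2 = 5*2 + 1 = 11.
  i=3: a_3=4, p_3 = 4*38 + 7 = 159, q_3 = 4*11 + 2 = 46.

3/1, 7/2, 38/11, 159/46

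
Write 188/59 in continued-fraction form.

Run the Euclidean algorithm on 188 and 59; the successive quotients are the partial quotients a_0, a_1, ... (each step inverts the fractional part left over by the previous one):
  188 = 3*59 + 11, so a_0 = 3.
  59 = 5*11 + 4, so a_1 = 5.
  11 = 2*4 + 3, so a_2 = 2.
  4 = 1*3 + 1, so a_3 = 1.
  3 = 3*1 + 0, so a_4 = 3.
The remainder reaches 0 after 5 divisions, so the expansion has 5 partial quotients, read off in order.

[3; 5, 2, 1, 3]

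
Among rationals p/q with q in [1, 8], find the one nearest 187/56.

Expand x = 187/56 as a continued fraction with the Euclidean algorithm:
  187 = 3*56 + 19, so a_0 = 3.
  56 = 2*19 + 18, so a_1 = 2.
  19 = 1*18 + 1, so a_2 = 1.
  18 = 18*1 + 0, so a_3 = 18.
so x = [3; 2, 1, 18].
Convergents (p_i = a_i*p_{i-1} + p_{i-2}, q_i = a_i*q_{i-1} + q_{i-2} with p_{-2}=0, p_{-1}=1, q_{-2}=1, q_{-1}=0), until the denominator exceeds 8:
  i=0: a_0=3, p_0 = 3*1 + 0 = 3, q_0 = 3*0 + 1 = 1.
  i=1: a_1=2, p_1 = 2*3 + 1 = 7, q_1 = 2*1 + 0 = 2.
  i=2: a_2=1, p_2 = 1*7 + 3 = 10, q_2 = 1*2 + 1 = 3.
  i=3: a_3=18, p_3 = 18*10 + 7 = 187, q_3 = 18*3 + 2 = 56.
q_3 = 56 > 8, so the last convergent with denominator <= 8 is p_2/q_2 = 10/3.
The closest fraction with denominator <= 8 is either p_2/q_2 or the intermediate fraction (k*p_2 + p_1)/(k*q_2 + q_1) with the largest k >= 1 whose denominator stays <= 8; these approach x as k grows, and every other convergent or intermediate fraction in range is farther away.
Largest k: floor((8 - q_1)/q_2) = floor((8 - 2)/3) = 2.
That gives (2*10 + 7)/(2*3 + 2) = 27/8.
Compare the errors: |x - 10/3| = |187*3 - 10*56|/(56*3) = 1/168, and |x - 27/8| = |187*8 - 27*56|/(56*8) = 16/448.
Cross-multiplying, 1*448 = 448 < 2688 = 16*168, so 1/168 is smaller: the convergent 10/3 is closer to x than 27/8.

10/3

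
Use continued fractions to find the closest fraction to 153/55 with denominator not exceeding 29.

Expand x = 153/55 as a continued fraction with the Euclidean algorithm:
  153 = 2*55 + 43, so a_0 = 2.
  55 = 1*43 + 12, so a_1 = 1.
  43 = 3*12 + 7, so a_2 = 3.
  12 = 1*7 + 5, so a_3 = 1.
  7 = 1*5 + 2, so a_4 = 1.
  5 = 2*2 + 1, so a_5 = 2.
  2 = 2*1 + 0, so a_6 = 2.
so x = [2; 1, 3, 1, 1, 2, 2].
Convergents (p_i = a_i*p_{i-1} + p_{i-2}, q_i = a_i*q_{i-1} + q_{i-2} with p_{-2}=0, p_{-1}=1, q_{-2}=1, q_{-1}=0), until the denominator exceeds 29:
  i=0: a_0=2, p_0 = 2*1 + 0 = 2, q_0 = 2*0 + 1 = 1.
  i=1: a_1=1, p_1 = 1*2 + 1 = 3, q_1 = 1*1 + 0 = 1.
  i=2: a_2=3, p_2 = 3*3 + 2 = 11, q_2 = 3*1 + 1 = 4.
  i=3: a_3=1, p_3 = 1*11 + 3 = 14, q_3 = 1*4 + 1 = 5.
  i=4: a_4=1, p_4 = 1*14 + 11 = 25, q_4 = 1*5 + 4 = 9.
  i=5: a_5=2, p_5 = 2*25 + 14 = 64, q_5 = 2*9 + 5 = 23.
  i=6: a_6=2, p_6 = 2*64 + 25 = 153, q_6 = 2*23 + 9 = 55.
q_6 = 55 > 29, so the last convergent with denominator <= 29 is p_5/q_5 = 64/23.
The closest fraction with denominator <= 29 is either p_5/q_5 or the intermediate fraction (k*p_5 + p_4)/(k*q_5 + q_4) with the largest k >= 1 whose denominator stays <= 29; these approach x as k grows, and every other convergent or intermediate fraction in range is farther away.
Largest k: floor((29 - q_4)/q_5) = floor((29 - 9)/23) = 0.
Since k = 0, no intermediate fraction beyond p_5/q_5 has denominator <= 29, so the convergent 64/23 is the closest (its error is |153*23 - 64*55|/(55*23) = 1/1265).

64/23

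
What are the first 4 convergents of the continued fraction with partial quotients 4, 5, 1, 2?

4/1, 21/5, 25/6, 71/17

Using the convergent recurrence p_i = a_i*p_{i-1} + p_{i-2}, q_i = a_i*q_{i-1} + q_{i-2} with p_{-2}=0, p_{-1}=1, q_{-2}=1, q_{-1}=0:
  i=0: a_0=4, p_0 = 4*1 + 0 = 4, q_0 = 4*0 + 1 = 1.
  i=1: a_1=5, p_1 = 5*4 + 1 = 21, q_1 = 5*1 + 0 = 5.
  i=2: a_2=1, p_2 = 1*21 + 4 = 25, q_2 = 1*5 + 1 = 6.
  i=3: a_3=2, p_3 = 2*25 + 21 = 71, q_3 = 2*6 + 5 = 17.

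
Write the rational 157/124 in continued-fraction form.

Run the Euclidean algorithm on 157 and 124; the successive quotients are the partial quotients a_0, a_1, ... (each step inverts the fractional part left over by the previous one):
  157 = 1*124 + 33, so a_0 = 1.
  124 = 3*33 + 25, so a_1 = 3.
  33 = 1*25 + 8, so a_2 = 1.
  25 = 3*8 + 1, so a_3 = 3.
  8 = 8*1 + 0, so a_4 = 8.
The remainder reaches 0 after 5 divisions, so the expansion has 5 partial quotients, read off in order.

[1; 3, 1, 3, 8]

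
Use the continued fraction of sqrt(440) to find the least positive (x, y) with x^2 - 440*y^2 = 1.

(x, y) = (21, 1)

First expand sqrt(440) as a continued fraction. With x_i = (sqrt(440) + m_i)/d_i and (m_0, d_0) = (0, 1): a_0 = floor(sqrt(440)) = 20, since 20^2 = 400 <= 440 < 441 = 21^2.
Iterate m_{i+1} = d_i*a_i - m_i, d_{i+1} = (440 - m_{i+1}^2)/d_i, a_{i+1} = floor((a_0 + m_{i+1})/d_{i+1}):
  m_1 = 1*20 - 0 = 20, d_1 = (440 - 20^2)/1 = 40/1 = 40, a_1 = floor((20 + 20)/40) = 1.
  m_2 = 40*1 - 20 = 20, d_2 = (440 - 20^2)/40 = 40/40 = 1, a_2 = floor((20 + 20)/1) = 40.
  m_3 = 1*40 - 20 = 20, d_3 = (440 - 20^2)/1 = 40/1 = 40: (m_3, d_3) = (m_1, d_1) = (20, 40), so from here the quotients repeat a_1, a_2; the period length is 2.
So sqrt(440) = [20; (1, 40)] with period length k = 2.
k is even, so the fundamental solution of x^2 - 440y^2 = 1 is (p_{k-1}, q_{k-1}) = (p_1, q_1); compute convergents through index 1.
Convergents (p_i = a_i*p_{i-1} + p_{i-2}, q_i = a_i*q_{i-1} + q_{i-2} with p_{-2}=0, p_{-1}=1, q_{-2}=1, q_{-1}=0):
  i=0: a_0=20, p_0 = 20*1 + 0 = 20, q_0 = 20*0 + 1 = 1.
  i=1: a_1=1, p_1 = 1*20 + 1 = 21, q_1 = 1*1 + 0 = 1.
Check: 21^2 - 440*1^2 = 441 - 440 = 1, so (x, y) = (21, 1) solves the equation, and by the theorem it is the least positive solution.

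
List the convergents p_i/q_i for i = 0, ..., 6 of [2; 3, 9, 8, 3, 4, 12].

Using the convergent recurrence p_i = a_i*p_{i-1} + p_{i-2}, q_i = a_i*q_{i-1} + q_{i-2} with p_{-2}=0, p_{-1}=1, q_{-2}=1, q_{-1}=0:
  i=0: a_0=2, p_0 = 2*1 + 0 = 2, q_0 = 2*0 + 1 = 1.
  i=1: a_1=3, p_1 = 3*2 + 1 = 7, q_1 = 3*1 + 0 = 3.
  i=2: a_2=9, p_2 = 9*7 + 2 = 65, q_2 = 9*3 + 1 = 28.
  i=3: a_3=8, p_3 = 8*65 + 7 = 527, q_3 = 8*28 + 3 = 227.
  i=4: a_4=3, p_4 = 3*527 + 65 = 1646, q_4 = 3*227 + 28 = 709.
  i=5: a_5=4, p_5 = 4*1646 + 527 = 7111, q_5 = 4*709 + 227 = 3063.
  i=6: a_6=12, p_6 = 12*7111 + 1646 = 86978, q_6 = 12*3063 + 709 = 37465.

2/1, 7/3, 65/28, 527/227, 1646/709, 7111/3063, 86978/37465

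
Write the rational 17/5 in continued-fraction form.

[3; 2, 2]

Run the Euclidean algorithm on 17 and 5; the successive quotients are the partial quotients a_0, a_1, ... (each step inverts the fractional part left over by the previous one):
  17 = 3*5 + 2, so a_0 = 3.
  5 = 2*2 + 1, so a_1 = 2.
  2 = 2*1 + 0, so a_2 = 2.
The remainder reaches 0 after 3 divisions, so the expansion has 3 partial quotients, read off in order.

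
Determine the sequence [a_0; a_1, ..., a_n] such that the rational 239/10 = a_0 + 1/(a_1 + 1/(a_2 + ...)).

Run the Euclidean algorithm on 239 and 10; the successive quotients are the partial quotients a_0, a_1, ... (each step inverts the fractional part left over by the previous one):
  239 = 23*10 + 9, so a_0 = 23.
  10 = 1*9 + 1, so a_1 = 1.
  9 = 9*1 + 0, so a_2 = 9.
The remainder reaches 0 after 3 divisions, so the expansion has 3 partial quotients, read off in order.

[23; 1, 9]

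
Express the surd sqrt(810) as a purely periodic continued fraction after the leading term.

Write x_i = (sqrt(810) + m_i)/d_i with (m_0, d_0) = (0, 1). a_0 = floor(sqrt(810)) = 28, since 28^2 = 784 <= 810 < 841 = 29^2.
Iterate m_{i+1} = d_i*a_i - m_i, d_{i+1} = (810 - m_{i+1}^2)/d_i, a_{i+1} = floor((a_0 + m_{i+1})/d_{i+1}):
  m_1 = 1*28 - 0 = 28, d_1 = (810 - 28^2)/1 = 26/1 = 26, a_1 = floor((28 + 28)/26) = 2.
  m_2 = 26*2 - 28 = 24, d_2 = (810 - 24^2)/26 = 234/26 = 9, a_2 = floor((28 + 24)/9) = 5.
  m_3 = 9*5 - 24 = 21, d_3 = (810 - 21^2)/9 = 369/9 = 41, a_3 = floor((28 + 21)/41) = 1.
  m_4 = 41*1 - 21 = 20, d_4 = (810 - 20^2)/41 = 410/41 = 10, a_4 = floor((28 + 20)/10) = 4.
  m_5 = 10*4 - 20 = 20, d_5 = (810 - 20^2)/10 = 410/10 = 41, a_5 = floor((28 + 20)/41) = 1.
  m_6 = 41*1 - 20 = 21, d_6 = (810 - 21^2)/41 = 369/41 = 9, a_6 = floor((28 + 21)/9) = 5.
  m_7 = 9*5 - 21 = 24, d_7 = (810 - 24^2)/9 = 234/9 = 26, a_7 = floor((28 + 24)/26) = 2.
  m_8 = 26*2 - 24 = 28, d_8 = (810 - 28^2)/26 = 26/26 = 1, a_8 = floor((28 + 28)/1) = 56.
  m_9 = 1*56 - 28 = 28, d_9 = (810 - 28^2)/1 = 26/1 = 26: (m_9, d_9) = (m_1, d_1) = (28, 26), so from here the quotients repeat a_1, ..., a_8; the period length is 8.
Hence the expansion of sqrt(810) is a_0 = 28 followed by the repeating block 2, 5, 1, 4, 1, 5, 2, 56 (period 8).

[28; (2, 5, 1, 4, 1, 5, 2, 56)]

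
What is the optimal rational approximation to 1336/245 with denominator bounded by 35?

169/31

Expand x = 1336/245 as a continued fraction with the Euclidean algorithm:
  1336 = 5*245 + 111, so a_0 = 5.
  245 = 2*111 + 23, so a_1 = 2.
  111 = 4*23 + 19, so a_2 = 4.
  23 = 1*19 + 4, so a_3 = 1.
  19 = 4*4 + 3, so a_4 = 4.
  4 = 1*3 + 1, so a_5 = 1.
  3 = 3*1 + 0, so a_6 = 3.
so x = [5; 2, 4, 1, 4, 1, 3].
Convergents (p_i = a_i*p_{i-1} + p_{i-2}, q_i = a_i*q_{i-1} + q_{i-2} with p_{-2}=0, p_{-1}=1, q_{-2}=1, q_{-1}=0), until the denominator exceeds 35:
  i=0: a_0=5, p_0 = 5*1 + 0 = 5, q_0 = 5*0 + 1 = 1.
  i=1: a_1=2, p_1 = 2*5 + 1 = 11, q_1 = 2*1 + 0 = 2.
  i=2: a_2=4, p_2 = 4*11 + 5 = 49, q_2 = 4*2 + 1 = 9.
  i=3: a_3=1, p_3 = 1*49 + 11 = 60, q_3 = 1*9 + 2 = 11.
  i=4: a_4=4, p_4 = 4*60 + 49 = 289, q_4 = 4*11 + 9 = 53.
q_4 = 53 > 35, so the last convergent with denominator <= 35 is p_3/q_3 = 60/11.
The closest fraction with denominator <= 35 is either p_3/q_3 or the intermediate fraction (k*p_3 + p_2)/(k*q_3 + q_2) with the largest k >= 1 whose denominator stays <= 35; these approach x as k grows, and every other convergent or intermediate fraction in range is farther away.
Largest k: floor((35 - q_2)/q_3) = floor((35 - 9)/11) = 2.
That gives (2*60 + 49)/(2*11 + 9) = 169/31.
Compare the errors: |x - 60/11| = |1336*11 - 60*245|/(245*11) = 4/2695, and |x - 169/31| = |1336*31 - 169*245|/(245*31) = 11/7595.
Cross-multiplying, 11*2695 = 29645 < 30380 = 4*7595, so 11/7595 is smaller: the intermediate fraction 169/31 is closer to x than 60/11.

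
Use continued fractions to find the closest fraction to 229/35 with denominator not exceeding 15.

72/11

Expand x = 229/35 as a continued fraction with the Euclidean algorithm:
  229 = 6*35 + 19, so a_0 = 6.
  35 = 1*19 + 16, so a_1 = 1.
  19 = 1*16 + 3, so a_2 = 1.
  16 = 5*3 + 1, so a_3 = 5.
  3 = 3*1 + 0, so a_4 = 3.
so x = [6; 1, 1, 5, 3].
Convergents (p_i = a_i*p_{i-1} + p_{i-2}, q_i = a_i*q_{i-1} + q_{i-2} with p_{-2}=0, p_{-1}=1, q_{-2}=1, q_{-1}=0), until the denominator exceeds 15:
  i=0: a_0=6, p_0 = 6*1 + 0 = 6, q_0 = 6*0 + 1 = 1.
  i=1: a_1=1, p_1 = 1*6 + 1 = 7, q_1 = 1*1 + 0 = 1.
  i=2: a_2=1, p_2 = 1*7 + 6 = 13, q_2 = 1*1 + 1 = 2.
  i=3: a_3=5, p_3 = 5*13 + 7 = 72, q_3 = 5*2 + 1 = 11.
  i=4: a_4=3, p_4 = 3*72 + 13 = 229, q_4 = 3*11 + 2 = 35.
q_4 = 35 > 15, so the last convergent with denominator <= 15 is p_3/q_3 = 72/11.
The closest fraction with denominator <= 15 is either p_3/q_3 or the intermediate fraction (k*p_3 + p_2)/(k*q_3 + q_2) with the largest k >= 1 whose denominator stays <= 15; these approach x as k grows, and every other convergent or intermediate fraction in range is farther away.
Largest k: floor((15 - q_2)/q_3) = floor((15 - 2)/11) = 1.
That gives (1*72 + 13)/(1*11 + 2) = 85/13.
Compare the errors: |x - 72/11| = |229*11 - 72*35|/(35*11) = 1/385, and |x - 85/13| = |229*13 - 85*35|/(35*13) = 2/455.
Cross-multiplying, 1*455 = 455 < 770 = 2*385, so 1/385 is smaller: the convergent 72/11 is closer to x than 85/13.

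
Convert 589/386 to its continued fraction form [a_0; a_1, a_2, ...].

[1; 1, 1, 9, 6, 1, 2]

Run the Euclidean algorithm on 589 and 386; the successive quotients are the partial quotients a_0, a_1, ... (each step inverts the fractional part left over by the previous one):
  589 = 1*386 + 203, so a_0 = 1.
  386 = 1*203 + 183, so a_1 = 1.
  203 = 1*183 + 20, so a_2 = 1.
  183 = 9*20 + 3, so a_3 = 9.
  20 = 6*3 + 2, so a_4 = 6.
  3 = 1*2 + 1, so a_5 = 1.
  2 = 2*1 + 0, so a_6 = 2.
The remainder reaches 0 after 7 divisions, so the expansion has 7 partial quotients, read off in order.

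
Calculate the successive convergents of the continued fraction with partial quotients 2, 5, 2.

2/1, 11/5, 24/11

Using the convergent recurrence p_i = a_i*p_{i-1} + p_{i-2}, q_i = a_i*q_{i-1} + q_{i-2} with p_{-2}=0, p_{-1}=1, q_{-2}=1, q_{-1}=0:
  i=0: a_0=2, p_0 = 2*1 + 0 = 2, q_0 = 2*0 + 1 = 1.
  i=1: a_1=5, p_1 = 5*2 + 1 = 11, q_1 = 5*1 + 0 = 5.
  i=2: a_2=2, p_2 = 2*11 + 2 = 24, q_2 = 2*5 + 1 = 11.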